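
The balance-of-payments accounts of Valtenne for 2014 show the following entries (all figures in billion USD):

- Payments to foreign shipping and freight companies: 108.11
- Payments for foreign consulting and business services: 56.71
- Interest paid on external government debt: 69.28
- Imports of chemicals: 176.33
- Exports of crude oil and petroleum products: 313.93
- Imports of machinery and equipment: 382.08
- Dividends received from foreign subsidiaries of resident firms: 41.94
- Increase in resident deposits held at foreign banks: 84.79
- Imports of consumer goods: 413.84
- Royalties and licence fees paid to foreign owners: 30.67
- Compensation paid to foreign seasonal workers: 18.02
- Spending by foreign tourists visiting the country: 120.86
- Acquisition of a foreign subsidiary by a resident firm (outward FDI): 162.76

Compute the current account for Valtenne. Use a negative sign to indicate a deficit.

-778.31

Goods: 313.93 - 176.33 - 413.84 - 382.08 = -658.32
Services: -56.71 - 108.11 - 30.67 + 120.86 = -74.63
Primary income: 41.94 - 69.28 - 18.02 = -45.36
Current account = (-658.32) + (-74.63) + (-45.36) = -778.31
(Excluded from the current account — financial account: increase in resident deposits held at foreign banks 84.79, acquisition of a foreign subsidiary by a resident firm (outward FDI) 162.76.)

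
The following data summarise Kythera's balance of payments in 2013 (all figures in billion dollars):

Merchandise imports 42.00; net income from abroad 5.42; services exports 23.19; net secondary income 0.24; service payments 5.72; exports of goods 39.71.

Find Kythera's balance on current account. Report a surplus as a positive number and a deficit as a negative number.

20.84

Goods balance = 39.71 - 42.00 = -2.29
Services balance = 23.19 - 5.72 = 17.47
Trade balance (goods + services) = -2.29 + 17.47 = 15.18
Net primary income = 5.42
Net secondary income = 0.24
Current account = 15.18 + 5.42 + 0.24 = 20.84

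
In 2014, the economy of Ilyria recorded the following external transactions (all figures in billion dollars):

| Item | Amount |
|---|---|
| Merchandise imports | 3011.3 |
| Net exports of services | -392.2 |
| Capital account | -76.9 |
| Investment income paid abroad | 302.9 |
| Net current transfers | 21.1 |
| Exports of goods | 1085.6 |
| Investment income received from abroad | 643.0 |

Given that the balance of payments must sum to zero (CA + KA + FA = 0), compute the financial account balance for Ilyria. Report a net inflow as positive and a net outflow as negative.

2033.6

Goods balance = 1085.6 - 3011.3 = -1925.7
Services balance = -392.2
Trade balance (goods + services) = -1925.7 + (-392.2) = -2317.9
Net primary income = 643.0 - 302.9 = 340.1
Net secondary income = 21.1
Current account = -2317.9 + 340.1 + 21.1 = -1956.7
Financial account = -(-1956.7 + (-76.9)) = 2033.6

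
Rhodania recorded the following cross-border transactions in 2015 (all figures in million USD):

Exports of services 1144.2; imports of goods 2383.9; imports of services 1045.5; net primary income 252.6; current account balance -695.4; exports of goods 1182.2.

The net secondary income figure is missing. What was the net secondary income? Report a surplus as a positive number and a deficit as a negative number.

Current account = goods balance + services balance + net primary income + net secondary income
Sum of the known components = -850.4
Net secondary income = CA - (known components) = -695.4 - (-850.4) = 155.0

155.0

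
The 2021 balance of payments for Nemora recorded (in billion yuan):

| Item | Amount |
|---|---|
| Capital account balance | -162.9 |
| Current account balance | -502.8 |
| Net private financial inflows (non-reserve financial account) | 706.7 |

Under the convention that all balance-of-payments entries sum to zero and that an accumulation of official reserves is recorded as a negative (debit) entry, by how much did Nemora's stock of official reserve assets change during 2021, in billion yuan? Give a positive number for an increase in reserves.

Official reserve transactions balance = -((-502.8) + (-162.9) + 706.7) = -41.0
An accumulation of reserves is recorded as a debit (negative entry), so the change in the stock of reserves is the negative of that balance.
Change in official reserves = -(-41.0) = 41.0

41.0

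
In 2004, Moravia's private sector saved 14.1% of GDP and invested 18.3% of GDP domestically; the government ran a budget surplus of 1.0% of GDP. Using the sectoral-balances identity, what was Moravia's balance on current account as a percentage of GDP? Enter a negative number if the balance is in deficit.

-3.2

By the sectoral-balances identity, CA = (S_private - I) + (T - G).
Private balance = 14.1 - 18.3 = -4.2
Government balance (T - G) = 1.0
CA = -4.2 + 1.0 = -3.2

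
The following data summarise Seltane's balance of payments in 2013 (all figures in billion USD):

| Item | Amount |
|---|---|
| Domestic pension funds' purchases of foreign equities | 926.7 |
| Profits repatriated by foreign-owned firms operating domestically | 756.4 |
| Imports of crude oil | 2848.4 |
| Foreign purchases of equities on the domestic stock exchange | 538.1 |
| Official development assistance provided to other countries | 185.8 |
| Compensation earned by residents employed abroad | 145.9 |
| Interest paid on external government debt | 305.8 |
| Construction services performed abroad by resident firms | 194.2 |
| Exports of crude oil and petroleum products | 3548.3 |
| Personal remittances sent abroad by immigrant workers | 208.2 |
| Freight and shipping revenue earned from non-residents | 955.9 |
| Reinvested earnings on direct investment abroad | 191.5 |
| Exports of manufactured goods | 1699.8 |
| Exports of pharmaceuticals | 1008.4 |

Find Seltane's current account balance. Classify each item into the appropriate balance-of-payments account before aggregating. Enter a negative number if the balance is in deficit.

Goods: -2848.4 + 3548.3 + 1008.4 + 1699.8 = 3408.1
Services: 955.9 + 194.2 = 1150.1
Primary income: -756.4 - 305.8 + 191.5 + 145.9 = -724.8
Secondary income: -208.2 - 185.8 = -394.0
Current account = 3408.1 + 1150.1 + (-724.8) + (-394.0) = 3439.4
(Excluded from the current account — financial account: domestic pension funds' purchases of foreign equities 926.7, foreign purchases of equities on the domestic stock exchange 538.1.)

3439.4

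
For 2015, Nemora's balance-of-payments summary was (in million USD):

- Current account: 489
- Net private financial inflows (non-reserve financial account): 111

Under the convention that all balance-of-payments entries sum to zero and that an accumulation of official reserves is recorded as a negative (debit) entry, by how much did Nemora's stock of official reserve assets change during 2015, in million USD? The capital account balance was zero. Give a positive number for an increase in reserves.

Official reserve transactions balance = -(489 + 111) = -600
An accumulation of reserves is recorded as a debit (negative entry), so the change in the stock of reserves is the negative of that balance.
Change in official reserves = -(-600) = 600

600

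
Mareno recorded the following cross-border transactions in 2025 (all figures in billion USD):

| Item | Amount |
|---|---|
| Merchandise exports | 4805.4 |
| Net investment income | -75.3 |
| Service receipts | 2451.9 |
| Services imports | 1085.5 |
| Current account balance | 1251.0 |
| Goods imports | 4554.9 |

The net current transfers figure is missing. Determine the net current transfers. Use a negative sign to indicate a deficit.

Current account = goods balance + services balance + net primary income + net secondary income
Sum of the known components = 1541.6
Net current transfers = CA - (known components) = 1251.0 - 1541.6 = -290.6

-290.6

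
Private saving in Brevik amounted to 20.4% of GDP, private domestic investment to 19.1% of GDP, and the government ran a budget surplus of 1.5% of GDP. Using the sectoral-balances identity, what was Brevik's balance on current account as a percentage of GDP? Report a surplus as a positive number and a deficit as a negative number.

By the sectoral-balances identity, CA = (S_private - I) + (T - G).
Private balance = 20.4 - 19.1 = 1.3
Government balance (T - G) = 1.5
CA = 1.3 + 1.5 = 2.8

2.8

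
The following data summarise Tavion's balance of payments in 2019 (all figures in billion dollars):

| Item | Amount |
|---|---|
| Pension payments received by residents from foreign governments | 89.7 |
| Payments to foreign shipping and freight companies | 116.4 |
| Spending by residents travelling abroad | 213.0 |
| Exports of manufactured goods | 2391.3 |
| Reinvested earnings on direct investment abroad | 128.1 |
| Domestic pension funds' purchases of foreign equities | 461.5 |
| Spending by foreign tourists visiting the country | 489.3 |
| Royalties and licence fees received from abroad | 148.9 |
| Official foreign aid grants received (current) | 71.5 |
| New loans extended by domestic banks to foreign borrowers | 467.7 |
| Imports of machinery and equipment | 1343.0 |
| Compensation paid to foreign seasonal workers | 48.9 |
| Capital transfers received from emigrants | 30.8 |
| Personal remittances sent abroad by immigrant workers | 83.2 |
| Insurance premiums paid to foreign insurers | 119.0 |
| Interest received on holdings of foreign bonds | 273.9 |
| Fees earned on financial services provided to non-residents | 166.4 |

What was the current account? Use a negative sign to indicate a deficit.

Goods: -1343.0 + 2391.3 = 1048.3
Services: -213.0 - 119.0 + 166.4 + 148.9 - 116.4 + 489.3 = 356.2
Primary income: -48.9 + 273.9 + 128.1 = 353.1
Secondary income: 89.7 - 83.2 + 71.5 = 78.0
Current account = 1048.3 + 356.2 + 353.1 + 78.0 = 1835.6
(Excluded from the current account — financial account: domestic pension funds' purchases of foreign equities 461.5, new loans extended by domestic banks to foreign borrowers 467.7; capital account: capital transfers received from emigrants 30.8.)

1835.6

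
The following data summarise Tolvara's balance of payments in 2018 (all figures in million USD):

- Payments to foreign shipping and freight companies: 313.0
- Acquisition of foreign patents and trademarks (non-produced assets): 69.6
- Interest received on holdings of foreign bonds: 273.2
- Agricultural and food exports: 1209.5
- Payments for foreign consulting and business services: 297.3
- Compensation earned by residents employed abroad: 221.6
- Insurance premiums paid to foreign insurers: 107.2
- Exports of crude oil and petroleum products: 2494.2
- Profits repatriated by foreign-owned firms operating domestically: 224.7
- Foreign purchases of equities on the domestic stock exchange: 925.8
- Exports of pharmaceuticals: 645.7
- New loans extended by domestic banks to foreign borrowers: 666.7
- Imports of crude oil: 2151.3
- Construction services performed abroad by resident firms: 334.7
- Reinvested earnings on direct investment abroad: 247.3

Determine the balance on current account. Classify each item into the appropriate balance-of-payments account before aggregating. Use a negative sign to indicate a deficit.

Goods: 645.7 + 1209.5 + 2494.2 - 2151.3 = 2198.1
Services: -107.2 - 297.3 - 313.0 + 334.7 = -382.8
Primary income: 247.3 + 273.2 + 221.6 - 224.7 = 517.4
Current account = 2198.1 + (-382.8) + 517.4 = 2332.7
(Excluded from the current account — capital account: acquisition of foreign patents and trademarks (non-produced assets) 69.6; financial account: foreign purchases of equities on the domestic stock exchange 925.8, new loans extended by domestic banks to foreign borrowers 666.7.)

2332.7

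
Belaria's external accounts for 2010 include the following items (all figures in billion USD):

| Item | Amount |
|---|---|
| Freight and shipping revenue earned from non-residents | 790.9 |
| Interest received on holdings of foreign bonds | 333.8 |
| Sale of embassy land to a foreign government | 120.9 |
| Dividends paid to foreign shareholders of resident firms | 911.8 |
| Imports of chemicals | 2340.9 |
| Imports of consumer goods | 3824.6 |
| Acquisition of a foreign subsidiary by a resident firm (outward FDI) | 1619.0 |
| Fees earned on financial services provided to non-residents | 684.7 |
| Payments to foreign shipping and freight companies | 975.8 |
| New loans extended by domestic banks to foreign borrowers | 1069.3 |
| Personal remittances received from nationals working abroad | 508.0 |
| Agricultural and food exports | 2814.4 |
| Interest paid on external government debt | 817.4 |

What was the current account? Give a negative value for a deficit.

Goods: 2814.4 - 3824.6 - 2340.9 = -3351.1
Services: -975.8 + 790.9 + 684.7 = 499.8
Primary income: -911.8 - 817.4 + 333.8 = -1395.4
Secondary income: 508.0
Current account = (-3351.1) + 499.8 + (-1395.4) + 508.0 = -3738.7
(Excluded from the current account — capital account: sale of embassy land to a foreign government 120.9; financial account: acquisition of a foreign subsidiary by a resident firm (outward FDI) 1619.0, new loans extended by domestic banks to foreign borrowers 1069.3.)

-3738.7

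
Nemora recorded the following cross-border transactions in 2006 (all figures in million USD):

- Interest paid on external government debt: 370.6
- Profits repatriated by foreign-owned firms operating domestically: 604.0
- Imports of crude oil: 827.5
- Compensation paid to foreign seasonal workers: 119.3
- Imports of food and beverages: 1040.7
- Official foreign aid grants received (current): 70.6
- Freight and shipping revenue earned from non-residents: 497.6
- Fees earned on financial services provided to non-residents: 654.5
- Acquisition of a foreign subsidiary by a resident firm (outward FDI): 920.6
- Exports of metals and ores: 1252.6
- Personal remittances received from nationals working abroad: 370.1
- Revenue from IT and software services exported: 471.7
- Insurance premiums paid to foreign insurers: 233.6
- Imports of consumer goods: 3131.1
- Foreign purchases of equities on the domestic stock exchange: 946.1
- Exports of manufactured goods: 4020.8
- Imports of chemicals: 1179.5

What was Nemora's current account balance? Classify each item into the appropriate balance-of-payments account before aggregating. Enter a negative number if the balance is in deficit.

-168.4

Goods: 4020.8 - 827.5 + 1252.6 - 1040.7 - 3131.1 - 1179.5 = -905.4
Services: 471.7 + 497.6 - 233.6 + 654.5 = 1390.2
Primary income: -119.3 - 370.6 - 604.0 = -1093.9
Secondary income: 370.1 + 70.6 = 440.7
Current account = (-905.4) + 1390.2 + (-1093.9) + 440.7 = -168.4
(Excluded from the current account — financial account: acquisition of a foreign subsidiary by a resident firm (outward FDI) 920.6, foreign purchases of equities on the domestic stock exchange 946.1.)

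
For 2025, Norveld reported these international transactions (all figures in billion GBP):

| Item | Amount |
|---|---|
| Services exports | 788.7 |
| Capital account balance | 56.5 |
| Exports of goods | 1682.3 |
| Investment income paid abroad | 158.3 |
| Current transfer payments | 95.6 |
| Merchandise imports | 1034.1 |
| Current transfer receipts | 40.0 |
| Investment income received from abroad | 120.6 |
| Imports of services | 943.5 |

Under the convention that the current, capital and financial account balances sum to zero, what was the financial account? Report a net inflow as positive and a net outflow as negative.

Goods balance = 1682.3 - 1034.1 = 648.2
Services balance = 788.7 - 943.5 = -154.8
Trade balance (goods + services) = 648.2 + (-154.8) = 493.4
Net primary income = 120.6 - 158.3 = -37.7
Net secondary income = 40.0 - 95.6 = -55.6
Current account = 493.4 + (-37.7) + (-55.6) = 400.1
Financial account = -(400.1 + 56.5) = -456.6

-456.6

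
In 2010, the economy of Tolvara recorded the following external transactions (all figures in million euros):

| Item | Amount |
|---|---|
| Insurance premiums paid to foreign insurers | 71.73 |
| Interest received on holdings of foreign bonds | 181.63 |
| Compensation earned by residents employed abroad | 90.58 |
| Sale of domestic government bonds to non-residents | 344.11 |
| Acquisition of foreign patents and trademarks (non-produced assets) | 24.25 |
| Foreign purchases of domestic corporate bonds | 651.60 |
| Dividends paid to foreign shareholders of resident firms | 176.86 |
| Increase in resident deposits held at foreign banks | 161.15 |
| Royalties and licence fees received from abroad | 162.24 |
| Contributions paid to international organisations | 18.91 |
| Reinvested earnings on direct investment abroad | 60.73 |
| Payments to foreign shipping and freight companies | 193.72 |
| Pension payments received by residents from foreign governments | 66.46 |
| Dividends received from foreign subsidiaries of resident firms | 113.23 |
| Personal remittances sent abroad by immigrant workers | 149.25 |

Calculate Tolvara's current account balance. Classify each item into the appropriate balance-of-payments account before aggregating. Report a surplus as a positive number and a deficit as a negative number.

Services: -71.73 - 193.72 + 162.24 = -103.21
Primary income: -176.86 + 113.23 + 181.63 + 60.73 + 90.58 = 269.31
Secondary income: -18.91 + 66.46 - 149.25 = -101.70
Current account = (-103.21) + 269.31 + (-101.70) = 64.40
(Excluded from the current account — financial account: sale of domestic government bonds to non-residents 344.11, foreign purchases of domestic corporate bonds 651.60, increase in resident deposits held at foreign banks 161.15; capital account: acquisition of foreign patents and trademarks (non-produced assets) 24.25.)

64.40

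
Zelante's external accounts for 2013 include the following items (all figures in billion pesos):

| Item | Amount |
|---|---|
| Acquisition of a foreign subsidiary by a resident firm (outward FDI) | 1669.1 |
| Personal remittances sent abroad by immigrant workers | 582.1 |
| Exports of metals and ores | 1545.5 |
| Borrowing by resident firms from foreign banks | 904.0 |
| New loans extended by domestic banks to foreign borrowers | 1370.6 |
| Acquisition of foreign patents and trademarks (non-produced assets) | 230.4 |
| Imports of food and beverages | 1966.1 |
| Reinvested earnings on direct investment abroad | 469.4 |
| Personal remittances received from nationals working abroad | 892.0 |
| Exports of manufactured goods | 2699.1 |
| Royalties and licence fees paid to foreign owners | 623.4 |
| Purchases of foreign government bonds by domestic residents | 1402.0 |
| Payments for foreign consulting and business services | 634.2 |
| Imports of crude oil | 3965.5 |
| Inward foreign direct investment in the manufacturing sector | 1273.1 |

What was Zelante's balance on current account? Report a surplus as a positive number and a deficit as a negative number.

-2165.3

Goods: -1966.1 + 1545.5 + 2699.1 - 3965.5 = -1687.0
Services: -623.4 - 634.2 = -1257.6
Primary income: 469.4
Secondary income: -582.1 + 892.0 = 309.9
Current account = (-1687.0) + (-1257.6) + 469.4 + 309.9 = -2165.3
(Excluded from the current account — financial account: acquisition of a foreign subsidiary by a resident firm (outward FDI) 1669.1, borrowing by resident firms from foreign banks 904.0, new loans extended by domestic banks to foreign borrowers 1370.6, purchases of foreign government bonds by domestic residents 1402.0, inward foreign direct investment in the manufacturing sector 1273.1; capital account: acquisition of foreign patents and trademarks (non-produced assets) 230.4.)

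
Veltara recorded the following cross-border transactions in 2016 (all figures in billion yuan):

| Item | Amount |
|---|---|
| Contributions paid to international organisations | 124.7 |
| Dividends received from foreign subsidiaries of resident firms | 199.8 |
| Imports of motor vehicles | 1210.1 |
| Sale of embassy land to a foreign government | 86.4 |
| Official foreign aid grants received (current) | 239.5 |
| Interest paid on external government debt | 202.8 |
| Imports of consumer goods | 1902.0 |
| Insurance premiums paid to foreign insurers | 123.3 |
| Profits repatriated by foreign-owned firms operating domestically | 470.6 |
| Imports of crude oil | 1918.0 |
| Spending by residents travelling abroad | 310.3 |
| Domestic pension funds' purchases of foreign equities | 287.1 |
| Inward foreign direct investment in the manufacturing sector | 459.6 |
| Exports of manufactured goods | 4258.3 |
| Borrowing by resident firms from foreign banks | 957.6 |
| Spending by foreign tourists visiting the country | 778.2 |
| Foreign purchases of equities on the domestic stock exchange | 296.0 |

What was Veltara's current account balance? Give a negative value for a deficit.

-786.0

Goods: -1918.0 + 4258.3 - 1902.0 - 1210.1 = -771.8
Services: -123.3 - 310.3 + 778.2 = 344.6
Primary income: -470.6 + 199.8 - 202.8 = -473.6
Secondary income: -124.7 + 239.5 = 114.8
Current account = (-771.8) + 344.6 + (-473.6) + 114.8 = -786.0
(Excluded from the current account — capital account: sale of embassy land to a foreign government 86.4; financial account: domestic pension funds' purchases of foreign equities 287.1, inward foreign direct investment in the manufacturing sector 459.6, borrowing by resident firms from foreign banks 957.6, foreign purchases of equities on the domestic stock exchange 296.0.)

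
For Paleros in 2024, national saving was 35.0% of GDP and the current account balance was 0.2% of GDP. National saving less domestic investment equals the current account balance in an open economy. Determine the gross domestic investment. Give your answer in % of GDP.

I = S - CA = 35.0 - 0.2 = 34.8

34.8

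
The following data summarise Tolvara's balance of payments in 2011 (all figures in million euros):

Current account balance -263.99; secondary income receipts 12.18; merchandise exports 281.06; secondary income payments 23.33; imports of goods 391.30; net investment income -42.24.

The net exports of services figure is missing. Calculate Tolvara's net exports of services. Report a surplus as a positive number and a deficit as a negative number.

-100.36

Current account = goods balance + services balance + net primary income + net secondary income
Sum of the known components = -163.63
Net exports of services = CA - (known components) = -263.99 - (-163.63) = -100.36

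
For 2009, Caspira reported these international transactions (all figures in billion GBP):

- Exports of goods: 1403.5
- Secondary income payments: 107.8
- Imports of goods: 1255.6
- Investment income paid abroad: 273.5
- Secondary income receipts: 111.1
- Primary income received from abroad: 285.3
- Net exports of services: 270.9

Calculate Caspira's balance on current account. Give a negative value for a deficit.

433.9

Goods balance = 1403.5 - 1255.6 = 147.9
Services balance = 270.9
Trade balance (goods + services) = 147.9 + 270.9 = 418.8
Net primary income = 285.3 - 273.5 = 11.8
Net secondary income = 111.1 - 107.8 = 3.3
Current account = 418.8 + 11.8 + 3.3 = 433.9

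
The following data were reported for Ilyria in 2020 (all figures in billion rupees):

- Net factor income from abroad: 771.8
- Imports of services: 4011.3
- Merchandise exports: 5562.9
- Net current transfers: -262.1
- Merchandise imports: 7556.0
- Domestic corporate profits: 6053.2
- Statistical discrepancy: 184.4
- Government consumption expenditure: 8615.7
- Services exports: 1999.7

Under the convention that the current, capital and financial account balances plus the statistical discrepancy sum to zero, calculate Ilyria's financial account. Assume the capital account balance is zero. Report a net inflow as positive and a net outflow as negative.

Goods balance = 5562.9 - 7556.0 = -1993.1
Services balance = 1999.7 - 4011.3 = -2011.6
Trade balance (goods + services) = -1993.1 + (-2011.6) = -4004.7
Net primary income = 771.8
Net secondary income = -262.1
Current account = -4004.7 + 771.8 + (-262.1) = -3495.0
Financial account = -(-3495.0 + 184.4) = 3310.6

3310.6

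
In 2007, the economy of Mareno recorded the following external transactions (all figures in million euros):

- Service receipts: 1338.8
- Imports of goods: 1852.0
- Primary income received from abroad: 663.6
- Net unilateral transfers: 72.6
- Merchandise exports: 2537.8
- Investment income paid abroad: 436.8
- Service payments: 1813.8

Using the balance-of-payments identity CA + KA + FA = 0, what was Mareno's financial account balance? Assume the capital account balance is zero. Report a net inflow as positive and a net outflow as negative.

-510.2

Goods balance = 2537.8 - 1852.0 = 685.8
Services balance = 1338.8 - 1813.8 = -475.0
Trade balance (goods + services) = 685.8 + (-475.0) = 210.8
Net primary income = 663.6 - 436.8 = 226.8
Net secondary income = 72.6
Current account = 210.8 + 226.8 + 72.6 = 510.2
Financial account = -(510.2) = -510.2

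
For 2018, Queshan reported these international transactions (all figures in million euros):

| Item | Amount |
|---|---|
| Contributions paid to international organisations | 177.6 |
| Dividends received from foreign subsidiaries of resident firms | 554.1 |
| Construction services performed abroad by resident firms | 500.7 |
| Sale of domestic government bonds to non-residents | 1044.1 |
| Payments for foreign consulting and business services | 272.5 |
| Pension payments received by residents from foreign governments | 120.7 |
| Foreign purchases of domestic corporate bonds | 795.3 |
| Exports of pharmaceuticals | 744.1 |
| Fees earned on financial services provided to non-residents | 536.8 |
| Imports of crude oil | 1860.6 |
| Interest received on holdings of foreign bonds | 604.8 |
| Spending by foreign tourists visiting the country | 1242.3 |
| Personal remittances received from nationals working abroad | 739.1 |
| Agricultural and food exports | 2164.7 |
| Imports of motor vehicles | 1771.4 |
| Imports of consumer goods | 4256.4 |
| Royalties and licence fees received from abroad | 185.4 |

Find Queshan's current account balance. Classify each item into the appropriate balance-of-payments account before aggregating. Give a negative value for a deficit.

Goods: -1860.6 + 2164.7 - 4256.4 + 744.1 - 1771.4 = -4979.6
Services: 185.4 + 1242.3 + 536.8 - 272.5 + 500.7 = 2192.7
Primary income: 604.8 + 554.1 = 1158.9
Secondary income: 739.1 + 120.7 - 177.6 = 682.2
Current account = (-4979.6) + 2192.7 + 1158.9 + 682.2 = -945.8
(Excluded from the current account — financial account: sale of domestic government bonds to non-residents 1044.1, foreign purchases of domestic corporate bonds 795.3.)

-945.8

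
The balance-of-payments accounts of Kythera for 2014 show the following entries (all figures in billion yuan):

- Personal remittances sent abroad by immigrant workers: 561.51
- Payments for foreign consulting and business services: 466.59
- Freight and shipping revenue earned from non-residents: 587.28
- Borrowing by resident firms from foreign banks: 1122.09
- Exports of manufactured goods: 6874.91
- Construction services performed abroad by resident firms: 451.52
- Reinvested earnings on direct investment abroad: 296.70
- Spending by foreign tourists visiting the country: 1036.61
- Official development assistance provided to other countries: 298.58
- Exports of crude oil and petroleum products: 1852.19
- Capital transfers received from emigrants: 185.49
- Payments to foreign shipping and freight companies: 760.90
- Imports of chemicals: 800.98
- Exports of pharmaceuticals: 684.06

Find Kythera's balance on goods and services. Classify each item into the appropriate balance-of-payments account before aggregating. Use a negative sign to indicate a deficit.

Goods: 1852.19 + 6874.91 + 684.06 - 800.98 = 8610.18
Services: 587.28 + 451.52 + 1036.61 - 760.90 - 466.59 = 847.92
Trade balance = 8610.18 + 847.92 = 9458.10
(Excluded from the trade balance — secondary income: personal remittances sent abroad by immigrant workers 561.51, official development assistance provided to other countries 298.58; financial account: borrowing by resident firms from foreign banks 1122.09; primary income: reinvested earnings on direct investment abroad 296.70; capital account: capital transfers received from emigrants 185.49.)

9458.10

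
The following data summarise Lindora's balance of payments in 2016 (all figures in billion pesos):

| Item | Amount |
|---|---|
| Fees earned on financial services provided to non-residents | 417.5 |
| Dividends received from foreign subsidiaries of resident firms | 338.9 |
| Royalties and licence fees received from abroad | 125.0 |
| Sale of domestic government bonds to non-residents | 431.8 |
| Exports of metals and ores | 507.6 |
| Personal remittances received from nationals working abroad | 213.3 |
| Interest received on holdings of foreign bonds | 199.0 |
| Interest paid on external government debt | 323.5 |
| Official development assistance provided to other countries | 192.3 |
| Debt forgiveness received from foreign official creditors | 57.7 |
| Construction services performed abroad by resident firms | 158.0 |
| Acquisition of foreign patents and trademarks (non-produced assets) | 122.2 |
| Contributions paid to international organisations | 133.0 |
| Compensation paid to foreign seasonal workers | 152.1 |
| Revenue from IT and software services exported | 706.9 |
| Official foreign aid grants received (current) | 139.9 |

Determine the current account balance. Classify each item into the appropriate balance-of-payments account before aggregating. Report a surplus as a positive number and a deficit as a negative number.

2005.2

Goods: 507.6
Services: 158.0 + 706.9 + 417.5 + 125.0 = 1407.4
Primary income: 199.0 - 323.5 + 338.9 - 152.1 = 62.3
Secondary income: 139.9 - 133.0 + 213.3 - 192.3 = 27.9
Current account = 507.6 + 1407.4 + 62.3 + 27.9 = 2005.2
(Excluded from the current account — financial account: sale of domestic government bonds to non-residents 431.8; capital account: debt forgiveness received from foreign official creditors 57.7, acquisition of foreign patents and trademarks (non-produced assets) 122.2.)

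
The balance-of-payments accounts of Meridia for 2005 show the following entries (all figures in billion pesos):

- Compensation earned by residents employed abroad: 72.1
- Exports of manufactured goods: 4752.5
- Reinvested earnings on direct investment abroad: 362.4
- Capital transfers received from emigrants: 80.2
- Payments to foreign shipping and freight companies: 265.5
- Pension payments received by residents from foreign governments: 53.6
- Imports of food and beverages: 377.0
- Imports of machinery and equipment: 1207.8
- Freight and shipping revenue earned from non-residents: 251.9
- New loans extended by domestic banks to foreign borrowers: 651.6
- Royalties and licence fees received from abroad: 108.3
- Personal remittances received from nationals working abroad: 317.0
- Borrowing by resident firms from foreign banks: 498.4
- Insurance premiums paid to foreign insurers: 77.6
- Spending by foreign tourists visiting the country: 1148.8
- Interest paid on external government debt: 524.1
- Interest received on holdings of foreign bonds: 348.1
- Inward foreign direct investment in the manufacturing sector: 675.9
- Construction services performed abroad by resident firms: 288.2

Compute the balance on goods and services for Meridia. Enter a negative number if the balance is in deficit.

4621.8

Goods: -377.0 + 4752.5 - 1207.8 = 3167.7
Services: -77.6 - 265.5 + 288.2 + 108.3 + 1148.8 + 251.9 = 1454.1
Trade balance = 3167.7 + 1454.1 = 4621.8
(Excluded from the trade balance — primary income: compensation earned by residents employed abroad 72.1, reinvested earnings on direct investment abroad 362.4, interest paid on external government debt 524.1, interest received on holdings of foreign bonds 348.1; capital account: capital transfers received from emigrants 80.2; secondary income: pension payments received by residents from foreign governments 53.6, personal remittances received from nationals working abroad 317.0; financial account: new loans extended by domestic banks to foreign borrowers 651.6, borrowing by resident firms from foreign banks 498.4, inward foreign direct investment in the manufacturing sector 675.9.)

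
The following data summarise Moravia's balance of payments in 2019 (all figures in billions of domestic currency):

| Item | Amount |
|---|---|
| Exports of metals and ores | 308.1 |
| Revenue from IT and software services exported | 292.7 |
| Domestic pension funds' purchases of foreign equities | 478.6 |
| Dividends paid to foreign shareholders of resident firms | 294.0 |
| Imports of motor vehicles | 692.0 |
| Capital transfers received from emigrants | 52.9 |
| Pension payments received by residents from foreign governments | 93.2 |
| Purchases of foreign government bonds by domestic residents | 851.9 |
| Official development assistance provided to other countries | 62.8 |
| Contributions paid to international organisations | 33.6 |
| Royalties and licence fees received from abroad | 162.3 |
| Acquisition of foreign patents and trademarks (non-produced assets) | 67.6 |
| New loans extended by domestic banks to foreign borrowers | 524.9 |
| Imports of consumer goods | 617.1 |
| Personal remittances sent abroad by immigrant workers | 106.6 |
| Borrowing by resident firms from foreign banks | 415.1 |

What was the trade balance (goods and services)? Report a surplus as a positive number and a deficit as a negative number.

-546.0

Goods: 308.1 - 692.0 - 617.1 = -1001.0
Services: 292.7 + 162.3 = 455.0
Trade balance = -1001.0 + 455.0 = -546.0
(Excluded from the trade balance — financial account: domestic pension funds' purchases of foreign equities 478.6, purchases of foreign government bonds by domestic residents 851.9, new loans extended by domestic banks to foreign borrowers 524.9, borrowing by resident firms from foreign banks 415.1; primary income: dividends paid to foreign shareholders of resident firms 294.0; capital account: capital transfers received from emigrants 52.9, acquisition of foreign patents and trademarks (non-produced assets) 67.6; secondary income: pension payments received by residents from foreign governments 93.2, official development assistance provided to other countries 62.8, contributions paid to international organisations 33.6, personal remittances sent abroad by immigrant workers 106.6.)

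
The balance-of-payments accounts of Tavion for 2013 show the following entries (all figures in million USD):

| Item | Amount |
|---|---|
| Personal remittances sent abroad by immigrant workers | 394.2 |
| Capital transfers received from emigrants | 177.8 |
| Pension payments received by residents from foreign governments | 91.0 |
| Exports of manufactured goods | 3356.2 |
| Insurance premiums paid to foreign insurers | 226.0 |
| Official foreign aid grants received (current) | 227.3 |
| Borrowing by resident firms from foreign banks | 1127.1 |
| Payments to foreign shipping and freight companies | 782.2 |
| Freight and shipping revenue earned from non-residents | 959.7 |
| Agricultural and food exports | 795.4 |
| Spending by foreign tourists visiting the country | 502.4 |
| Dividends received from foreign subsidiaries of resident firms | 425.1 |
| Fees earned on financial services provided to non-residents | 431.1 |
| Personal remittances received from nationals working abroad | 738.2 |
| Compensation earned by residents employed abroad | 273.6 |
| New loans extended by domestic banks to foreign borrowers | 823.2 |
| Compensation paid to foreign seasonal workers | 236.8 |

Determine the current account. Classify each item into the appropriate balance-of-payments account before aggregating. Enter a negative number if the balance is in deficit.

6160.8

Goods: 795.4 + 3356.2 = 4151.6
Services: 959.7 + 431.1 - 226.0 - 782.2 + 502.4 = 885.0
Primary income: -236.8 + 425.1 + 273.6 = 461.9
Secondary income: -394.2 + 91.0 + 738.2 + 227.3 = 662.3
Current account = 4151.6 + 885.0 + 461.9 + 662.3 = 6160.8
(Excluded from the current account — capital account: capital transfers received from emigrants 177.8; financial account: borrowing by resident firms from foreign banks 1127.1, new loans extended by domestic banks to foreign borrowers 823.2.)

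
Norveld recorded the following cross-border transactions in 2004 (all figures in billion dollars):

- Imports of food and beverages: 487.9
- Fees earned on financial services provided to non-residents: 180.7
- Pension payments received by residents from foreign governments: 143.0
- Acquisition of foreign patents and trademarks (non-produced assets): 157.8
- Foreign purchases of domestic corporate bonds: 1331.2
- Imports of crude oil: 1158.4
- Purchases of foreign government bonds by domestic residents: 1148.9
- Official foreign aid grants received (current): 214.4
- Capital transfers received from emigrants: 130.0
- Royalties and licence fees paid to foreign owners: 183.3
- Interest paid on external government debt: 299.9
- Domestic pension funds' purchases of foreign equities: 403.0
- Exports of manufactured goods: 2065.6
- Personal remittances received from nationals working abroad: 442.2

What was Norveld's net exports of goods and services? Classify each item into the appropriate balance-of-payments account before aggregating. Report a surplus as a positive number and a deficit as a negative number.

416.7

Goods: 2065.6 - 1158.4 - 487.9 = 419.3
Services: 180.7 - 183.3 = -2.6
Trade balance = 419.3 + (-2.6) = 416.7
(Excluded from the trade balance — secondary income: pension payments received by residents from foreign governments 143.0, official foreign aid grants received (current) 214.4, personal remittances received from nationals working abroad 442.2; capital account: acquisition of foreign patents and trademarks (non-produced assets) 157.8, capital transfers received from emigrants 130.0; financial account: foreign purchases of domestic corporate bonds 1331.2, purchases of foreign government bonds by domestic residents 1148.9, domestic pension funds' purchases of foreign equities 403.0; primary income: interest paid on external government debt 299.9.)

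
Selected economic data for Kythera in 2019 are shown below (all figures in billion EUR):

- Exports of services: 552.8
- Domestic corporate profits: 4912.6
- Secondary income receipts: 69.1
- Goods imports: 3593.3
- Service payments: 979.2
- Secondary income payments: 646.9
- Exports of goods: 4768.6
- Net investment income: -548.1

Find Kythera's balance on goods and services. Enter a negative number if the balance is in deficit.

Goods balance = 4768.6 - 3593.3 = 1175.3
Services balance = 552.8 - 979.2 = -426.4
Trade balance (goods + services) = 1175.3 + (-426.4) = 748.9

748.9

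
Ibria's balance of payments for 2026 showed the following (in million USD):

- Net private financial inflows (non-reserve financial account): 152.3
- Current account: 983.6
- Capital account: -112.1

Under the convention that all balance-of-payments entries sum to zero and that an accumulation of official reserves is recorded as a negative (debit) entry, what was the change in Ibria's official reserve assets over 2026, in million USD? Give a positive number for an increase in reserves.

1023.8

Official reserve transactions balance = -(983.6 + (-112.1) + 152.3) = -1023.8
An accumulation of reserves is recorded as a debit (negative entry), so the change in the stock of reserves is the negative of that balance.
Change in official reserves = -(-1023.8) = 1023.8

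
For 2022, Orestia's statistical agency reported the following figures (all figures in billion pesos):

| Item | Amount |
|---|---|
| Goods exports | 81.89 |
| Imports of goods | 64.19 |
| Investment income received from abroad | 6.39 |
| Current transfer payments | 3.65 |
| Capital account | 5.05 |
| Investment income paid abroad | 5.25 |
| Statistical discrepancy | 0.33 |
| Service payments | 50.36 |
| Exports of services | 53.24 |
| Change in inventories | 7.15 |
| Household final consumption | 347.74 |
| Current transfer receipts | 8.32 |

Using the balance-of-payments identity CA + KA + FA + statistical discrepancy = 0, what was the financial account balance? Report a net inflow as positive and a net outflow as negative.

-31.77

Goods balance = 81.89 - 64.19 = 17.70
Services balance = 53.24 - 50.36 = 2.88
Trade balance (goods + services) = 17.70 + 2.88 = 20.58
Net primary income = 6.39 - 5.25 = 1.14
Net secondary income = 8.32 - 3.65 = 4.67
Current account = 20.58 + 1.14 + 4.67 = 26.39
Financial account = -(26.39 + 5.05 + 0.33) = -31.77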